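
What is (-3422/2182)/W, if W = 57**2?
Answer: -1711/3544659 ≈ -0.00048270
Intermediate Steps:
W = 3249
(-3422/2182)/W = -3422/2182/3249 = -3422*1/2182*(1/3249) = -1711/1091*1/3249 = -1711/3544659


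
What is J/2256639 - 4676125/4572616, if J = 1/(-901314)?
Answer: -4755479597956862183/4650214033474438968 ≈ -1.0226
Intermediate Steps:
J = -1/901314 ≈ -1.1095e-6
J/2256639 - 4676125/4572616 = -1/901314/2256639 - 4676125/4572616 = -1/901314*1/2256639 - 4676125*1/4572616 = -1/2033940323646 - 4676125/4572616 = -4755479597956862183/4650214033474438968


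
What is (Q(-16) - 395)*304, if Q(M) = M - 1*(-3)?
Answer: -124032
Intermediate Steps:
Q(M) = 3 + M (Q(M) = M + 3 = 3 + M)
(Q(-16) - 395)*304 = ((3 - 16) - 395)*304 = (-13 - 395)*304 = -408*304 = -124032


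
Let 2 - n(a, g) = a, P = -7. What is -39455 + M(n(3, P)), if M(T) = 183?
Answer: -39272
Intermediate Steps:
n(a, g) = 2 - a
-39455 + M(n(3, P)) = -39455 + 183 = -39272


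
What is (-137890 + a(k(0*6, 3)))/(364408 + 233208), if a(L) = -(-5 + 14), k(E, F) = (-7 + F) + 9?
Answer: -137899/597616 ≈ -0.23075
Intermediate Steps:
k(E, F) = 2 + F
a(L) = -9 (a(L) = -1*9 = -9)
(-137890 + a(k(0*6, 3)))/(364408 + 233208) = (-137890 - 9)/(364408 + 233208) = -137899/597616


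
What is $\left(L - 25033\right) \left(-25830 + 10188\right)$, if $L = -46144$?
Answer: $1113350634$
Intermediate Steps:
$\left(L - 25033\right) \left(-25830 + 10188\right) = \left(-46144 - 25033\right) \left(-25830 + 10188\right) = \left(-71177\right) \left(-15642\right) = 1113350634$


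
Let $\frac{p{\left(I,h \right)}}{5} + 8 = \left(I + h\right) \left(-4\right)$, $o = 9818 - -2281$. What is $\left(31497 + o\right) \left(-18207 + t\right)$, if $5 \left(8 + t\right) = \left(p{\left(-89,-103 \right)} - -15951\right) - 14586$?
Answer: $-749066472$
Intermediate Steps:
$o = 12099$ ($o = 9818 + 2281 = 12099$)
$p{\left(I,h \right)} = -40 - 20 I - 20 h$ ($p{\left(I,h \right)} = -40 + 5 \left(I + h\right) \left(-4\right) = -40 + 5 \left(- 4 I - 4 h\right) = -40 - \left(20 I + 20 h\right) = -40 - 20 I - 20 h$)
$t = 1025$ ($t = -8 + \frac{\left(\left(-40 - -1780 - -2060\right) - -15951\right) - 14586}{5} = -8 + \frac{\left(\left(-40 + 1780 + 2060\right) + 15951\right) - 14586}{5} = -8 + \frac{\left(3800 + 15951\right) - 14586}{5} = -8 + \frac{19751 - 14586}{5} = -8 + \frac{1}{5} \cdot 5165 = -8 + 1033 = 1025$)
$\left(31497 + o\right) \left(-18207 + t\right) = \left(31497 + 12099\right) \left(-18207 + 1025\right) = 43596 \left(-17182\right) = -749066472$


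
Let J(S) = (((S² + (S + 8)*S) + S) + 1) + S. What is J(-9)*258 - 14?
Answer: 18820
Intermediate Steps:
J(S) = 1 + S² + 2*S + S*(8 + S) (J(S) = (((S² + (8 + S)*S) + S) + 1) + S = (((S² + S*(8 + S)) + S) + 1) + S = ((S + S² + S*(8 + S)) + 1) + S = (1 + S + S² + S*(8 + S)) + S = 1 + S² + 2*S + S*(8 + S))
J(-9)*258 - 14 = (1 + 2*(-9)² + 10*(-9))*258 - 14 = (1 + 2*81 - 90)*258 - 14 = (1 + 162 - 90)*258 - 14 = 73*258 - 14 = 18834 - 14 = 18820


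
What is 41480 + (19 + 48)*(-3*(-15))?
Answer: 44495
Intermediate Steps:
41480 + (19 + 48)*(-3*(-15)) = 41480 + 67*45 = 41480 + 3015 = 44495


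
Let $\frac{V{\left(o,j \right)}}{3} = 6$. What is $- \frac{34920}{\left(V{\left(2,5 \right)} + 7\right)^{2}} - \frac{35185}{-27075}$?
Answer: $- \frac{7387747}{135375} \approx -54.572$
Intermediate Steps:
$V{\left(o,j \right)} = 18$ ($V{\left(o,j \right)} = 3 \cdot 6 = 18$)
$- \frac{34920}{\left(V{\left(2,5 \right)} + 7\right)^{2}} - \frac{35185}{-27075} = - \frac{34920}{\left(18 + 7\right)^{2}} - \frac{35185}{-27075} = - \frac{34920}{25^{2}} - - \frac{7037}{5415} = - \frac{34920}{625} + \frac{7037}{5415} = \left(-34920\right) \frac{1}{625} + \frac{7037}{5415} = - \frac{6984}{125} + \frac{7037}{5415} = - \frac{7387747}{135375}$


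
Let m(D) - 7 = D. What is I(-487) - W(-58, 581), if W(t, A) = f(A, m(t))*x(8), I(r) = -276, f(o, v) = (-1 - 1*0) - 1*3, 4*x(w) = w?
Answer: -268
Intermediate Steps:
x(w) = w/4
m(D) = 7 + D
f(o, v) = -4 (f(o, v) = (-1 + 0) - 3 = -1 - 3 = -4)
W(t, A) = -8
I(-487) - W(-58, 581) = -276 - 1*(-8) = -276 + 8 = -268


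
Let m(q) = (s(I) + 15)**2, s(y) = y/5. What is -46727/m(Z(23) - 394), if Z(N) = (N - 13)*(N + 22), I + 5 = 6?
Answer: -1168175/5776 ≈ -202.25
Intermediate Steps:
I = 1 (I = -5 + 6 = 1)
s(y) = y/5 (s(y) = y*(1/5) = y/5)
Z(N) = (-13 + N)*(22 + N)
m(q) = 5776/25 (m(q) = ((1/5)*1 + 15)**2 = (1/5 + 15)**2 = (76/5)**2 = 5776/25)
-46727/m(Z(23) - 394) = -46727/5776/25 = -46727*25/5776 = -1168175/5776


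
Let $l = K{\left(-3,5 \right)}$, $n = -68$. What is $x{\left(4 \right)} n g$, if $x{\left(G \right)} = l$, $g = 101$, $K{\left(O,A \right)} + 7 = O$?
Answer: $68680$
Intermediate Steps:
$K{\left(O,A \right)} = -7 + O$
$l = -10$ ($l = -7 - 3 = -10$)
$x{\left(G \right)} = -10$
$x{\left(4 \right)} n g = \left(-10\right) \left(-68\right) 101 = 680 \cdot 101 = 68680$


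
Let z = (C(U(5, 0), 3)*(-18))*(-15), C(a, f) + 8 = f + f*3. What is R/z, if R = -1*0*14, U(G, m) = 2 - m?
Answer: 0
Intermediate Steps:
C(a, f) = -8 + 4*f (C(a, f) = -8 + (f + f*3) = -8 + (f + 3*f) = -8 + 4*f)
z = 1080 (z = ((-8 + 4*3)*(-18))*(-15) = ((-8 + 12)*(-18))*(-15) = (4*(-18))*(-15) = -72*(-15) = 1080)
R = 0 (R = 0*14 = 0)
R/z = 0/1080 = 0*(1/1080) = 0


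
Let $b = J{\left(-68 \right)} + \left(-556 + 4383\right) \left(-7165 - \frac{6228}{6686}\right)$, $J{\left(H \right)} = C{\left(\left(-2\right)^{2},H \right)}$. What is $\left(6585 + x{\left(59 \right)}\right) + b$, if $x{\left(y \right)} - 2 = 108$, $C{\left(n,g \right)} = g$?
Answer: $- \frac{91656344282}{3343} \approx -2.7417 \cdot 10^{7}$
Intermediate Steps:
$J{\left(H \right)} = H$
$x{\left(y \right)} = 110$ ($x{\left(y \right)} = 2 + 108 = 110$)
$b = - \frac{91678725667}{3343}$ ($b = -68 + \left(-556 + 4383\right) \left(-7165 - \frac{6228}{6686}\right) = -68 + 3827 \left(-7165 - \frac{3114}{3343}\right) = -68 + 3827 \left(- \frac{23955709}{3343}\right) = -68 - \frac{91678498343}{3343} = - \frac{91678725667}{3343} \approx -2.7424 \cdot 10^{7}$)
$\left(6585 + x{\left(59 \right)}\right) + b = \left(6585 + 110\right) - \frac{91678725667}{3343} = 6695 - \frac{91678725667}{3343} = - \frac{91656344282}{3343}$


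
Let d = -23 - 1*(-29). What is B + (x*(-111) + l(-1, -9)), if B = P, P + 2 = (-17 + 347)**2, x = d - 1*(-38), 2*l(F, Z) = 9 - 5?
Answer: 104016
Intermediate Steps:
d = 6 (d = -23 + 29 = 6)
l(F, Z) = 2 (l(F, Z) = (9 - 5)/2 = (1/2)*4 = 2)
x = 44 (x = 6 - 1*(-38) = 6 + 38 = 44)
P = 108898 (P = -2 + (-17 + 347)**2 = -2 + 330**2 = -2 + 108900 = 108898)
B = 108898
B + (x*(-111) + l(-1, -9)) = 108898 + (44*(-111) + 2) = 108898 + (-4884 + 2) = 108898 - 4882 = 104016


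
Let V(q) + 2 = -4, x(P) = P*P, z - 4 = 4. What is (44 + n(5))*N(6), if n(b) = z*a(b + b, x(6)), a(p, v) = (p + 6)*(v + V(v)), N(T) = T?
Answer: 23304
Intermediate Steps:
z = 8 (z = 4 + 4 = 8)
x(P) = P²
V(q) = -6 (V(q) = -2 - 4 = -6)
a(p, v) = (-6 + v)*(6 + p) (a(p, v) = (p + 6)*(v - 6) = (6 + p)*(-6 + v) = (-6 + v)*(6 + p))
n(b) = 1440 + 480*b (n(b) = 8*(-36 - 6*(b + b) + 6*6² + (b + b)*6²) = 8*(-36 - 12*b + 6*36 + (2*b)*36) = 8*(-36 - 12*b + 216 + 72*b) = 8*(180 + 60*b) = 1440 + 480*b)
(44 + n(5))*N(6) = (44 + (1440 + 480*5))*6 = (44 + (1440 + 2400))*6 = (44 + 3840)*6 = 3884*6 = 23304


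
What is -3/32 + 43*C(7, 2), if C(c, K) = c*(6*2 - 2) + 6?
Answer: 104573/32 ≈ 3267.9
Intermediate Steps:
C(c, K) = 6 + 10*c (C(c, K) = c*(12 - 2) + 6 = c*10 + 6 = 10*c + 6 = 6 + 10*c)
-3/32 + 43*C(7, 2) = -3/32 + 43*(6 + 10*7) = -3*1/32 + 43*(6 + 70) = -3/32 + 43*76 = -3/32 + 3268 = 104573/32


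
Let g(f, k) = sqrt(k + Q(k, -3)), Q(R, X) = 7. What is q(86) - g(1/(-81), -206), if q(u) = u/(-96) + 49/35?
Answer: 121/240 - I*sqrt(199) ≈ 0.50417 - 14.107*I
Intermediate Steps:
g(f, k) = sqrt(7 + k) (g(f, k) = sqrt(k + 7) = sqrt(7 + k))
q(u) = 7/5 - u/96 (q(u) = u*(-1/96) + 49*(1/35) = -u/96 + 7/5 = 7/5 - u/96)
q(86) - g(1/(-81), -206) = (7/5 - 1/96*86) - sqrt(7 - 206) = (7/5 - 43/48) - sqrt(-199) = 121/240 - I*sqrt(199)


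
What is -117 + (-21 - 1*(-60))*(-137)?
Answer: -5460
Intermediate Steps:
-117 + (-21 - 1*(-60))*(-137) = -117 + (-21 + 60)*(-137) = -117 + 39*(-137) = -117 - 5343 = -5460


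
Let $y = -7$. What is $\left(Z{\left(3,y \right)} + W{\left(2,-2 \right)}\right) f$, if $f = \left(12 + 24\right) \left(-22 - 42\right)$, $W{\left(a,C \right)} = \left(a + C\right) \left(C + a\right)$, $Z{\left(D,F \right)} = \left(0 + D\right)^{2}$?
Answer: $-20736$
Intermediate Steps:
$Z{\left(D,F \right)} = D^{2}$
$W{\left(a,C \right)} = \left(C + a\right)^{2}$ ($W{\left(a,C \right)} = \left(C + a\right) \left(C + a\right) = \left(C + a\right)^{2}$)
$f = -2304$ ($f = 36 \left(-64\right) = -2304$)
$\left(Z{\left(3,y \right)} + W{\left(2,-2 \right)}\right) f = \left(3^{2} + \left(-2 + 2\right)^{2}\right) \left(-2304\right) = \left(9 + 0^{2}\right) \left(-2304\right) = \left(9 + 0\right) \left(-2304\right) = 9 \left(-2304\right) = -20736$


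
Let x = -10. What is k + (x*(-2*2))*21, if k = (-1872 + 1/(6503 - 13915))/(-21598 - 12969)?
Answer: 215230782625/256210604 ≈ 840.05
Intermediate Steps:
k = 13875265/256210604 (k = (-1872 + 1/(-7412))/(-34567) = (-1872 - 1/7412)*(-1/34567) = -13875265/7412*(-1/34567) = 13875265/256210604 ≈ 0.054156)
k + (x*(-2*2))*21 = 13875265/256210604 - (-20)*2*21 = 13875265/256210604 - 10*(-4)*21 = 13875265/256210604 + 40*21 = 13875265/256210604 + 840 = 215230782625/256210604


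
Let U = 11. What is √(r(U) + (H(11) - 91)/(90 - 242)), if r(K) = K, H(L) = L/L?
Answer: √16739/38 ≈ 3.4047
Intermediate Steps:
H(L) = 1
√(r(U) + (H(11) - 91)/(90 - 242)) = √(11 + (1 - 91)/(90 - 242)) = √(11 - 90/(-152)) = √(11 - 90*(-1/152)) = √(11 + 45/76) = √(881/76) = √16739/38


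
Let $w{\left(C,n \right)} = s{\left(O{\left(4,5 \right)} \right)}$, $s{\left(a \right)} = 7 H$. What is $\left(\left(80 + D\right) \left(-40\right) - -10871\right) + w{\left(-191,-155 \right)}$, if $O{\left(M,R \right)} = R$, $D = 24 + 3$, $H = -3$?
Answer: $6570$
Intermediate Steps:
$D = 27$
$s{\left(a \right)} = -21$ ($s{\left(a \right)} = 7 \left(-3\right) = -21$)
$w{\left(C,n \right)} = -21$
$\left(\left(80 + D\right) \left(-40\right) - -10871\right) + w{\left(-191,-155 \right)} = \left(\left(80 + 27\right) \left(-40\right) - -10871\right) - 21 = \left(107 \left(-40\right) + 10871\right) - 21 = \left(-4280 + 10871\right) - 21 = 6591 - 21 = 6570$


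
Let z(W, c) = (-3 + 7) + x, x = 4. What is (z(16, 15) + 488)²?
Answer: 246016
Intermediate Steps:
z(W, c) = 8 (z(W, c) = (-3 + 7) + 4 = 4 + 4 = 8)
(z(16, 15) + 488)² = (8 + 488)² = 496² = 246016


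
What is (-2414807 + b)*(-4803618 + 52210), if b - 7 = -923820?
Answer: 15863145776960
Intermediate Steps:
b = -923813 (b = 7 - 923820 = -923813)
(-2414807 + b)*(-4803618 + 52210) = (-2414807 - 923813)*(-4803618 + 52210) = -3338620*(-4751408) = 15863145776960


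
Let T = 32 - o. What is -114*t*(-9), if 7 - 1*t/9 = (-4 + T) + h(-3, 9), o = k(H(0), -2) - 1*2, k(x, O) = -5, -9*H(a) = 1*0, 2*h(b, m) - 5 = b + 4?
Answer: -286254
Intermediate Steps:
h(b, m) = 9/2 + b/2 (h(b, m) = 5/2 + (b + 4)/2 = 5/2 + (4 + b)/2 = 5/2 + (2 + b/2) = 9/2 + b/2)
H(a) = 0 (H(a) = -0/9 = -1/9*0 = 0)
o = -7 (o = -5 - 1*2 = -5 - 2 = -7)
T = 39 (T = 32 - 1*(-7) = 32 + 7 = 39)
t = -279 (t = 63 - 9*((-4 + 39) + (9/2 + (1/2)*(-3))) = 63 - 9*(35 + (9/2 - 3/2)) = 63 - 9*(35 + 3) = 63 - 9*38 = 63 - 342 = -279)
-114*t*(-9) = -114*(-279)*(-9) = 31806*(-9) = -286254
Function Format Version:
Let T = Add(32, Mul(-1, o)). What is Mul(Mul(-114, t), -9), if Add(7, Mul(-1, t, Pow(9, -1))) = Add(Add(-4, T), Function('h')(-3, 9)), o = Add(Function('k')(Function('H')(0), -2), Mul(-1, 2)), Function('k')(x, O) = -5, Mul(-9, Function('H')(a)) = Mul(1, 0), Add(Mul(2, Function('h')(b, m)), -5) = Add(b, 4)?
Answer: -286254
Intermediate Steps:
Function('h')(b, m) = Add(Rational(9, 2), Mul(Rational(1, 2), b)) (Function('h')(b, m) = Add(Rational(5, 2), Mul(Rational(1, 2), Add(b, 4))) = Add(Rational(5, 2), Mul(Rational(1, 2), Add(4, b))) = Add(Rational(5, 2), Add(2, Mul(Rational(1, 2), b))) = Add(Rational(9, 2), Mul(Rational(1, 2), b)))
Function('H')(a) = 0 (Function('H')(a) = Mul(Rational(-1, 9), Mul(1, 0)) = Mul(Rational(-1, 9), 0) = 0)
o = -7 (o = Add(-5, Mul(-1, 2)) = Add(-5, -2) = -7)
T = 39 (T = Add(32, Mul(-1, -7)) = Add(32, 7) = 39)
t = -279 (t = Add(63, Mul(-9, Add(Add(-4, 39), Add(Rational(9, 2), Mul(Rational(1, 2), -3))))) = Add(63, Mul(-9, Add(35, Add(Rational(9, 2), Rational(-3, 2))))) = Add(63, Mul(-9, Add(35, 3))) = Add(63, Mul(-9, 38)) = Add(63, -342) = -279)
Mul(Mul(-114, t), -9) = Mul(Mul(-114, -279), -9) = Mul(31806, -9) = -286254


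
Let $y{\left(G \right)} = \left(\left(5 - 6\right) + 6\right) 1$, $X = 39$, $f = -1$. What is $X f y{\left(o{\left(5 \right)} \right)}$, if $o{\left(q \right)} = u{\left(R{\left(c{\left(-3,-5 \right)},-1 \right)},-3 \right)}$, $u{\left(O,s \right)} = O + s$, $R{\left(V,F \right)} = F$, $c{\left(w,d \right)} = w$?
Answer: $-195$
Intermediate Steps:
$o{\left(q \right)} = -4$ ($o{\left(q \right)} = -1 - 3 = -4$)
$y{\left(G \right)} = 5$ ($y{\left(G \right)} = \left(\left(5 - 6\right) + 6\right) 1 = \left(-1 + 6\right) 1 = 5 \cdot 1 = 5$)
$X f y{\left(o{\left(5 \right)} \right)} = 39 \left(-1\right) 5 = \left(-39\right) 5 = -195$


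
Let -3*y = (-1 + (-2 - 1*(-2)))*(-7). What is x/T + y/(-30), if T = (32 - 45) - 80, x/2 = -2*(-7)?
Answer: -623/2790 ≈ -0.22330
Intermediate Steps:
y = -7/3 (y = -(-1 + (-2 - 1*(-2)))*(-7)/3 = -(-1 + (-2 + 2))*(-7)/3 = -(-1 + 0)*(-7)/3 = -(-1)*(-7)/3 = -⅓*7 = -7/3 ≈ -2.3333)
x = 28 (x = 2*(-2*(-7)) = 2*14 = 28)
T = -93 (T = -13 - 80 = -93)
x/T + y/(-30) = 28/(-93) - 7/3/(-30) = 28*(-1/93) - 7/3*(-1/30) = -28/93 + 7/90 = -623/2790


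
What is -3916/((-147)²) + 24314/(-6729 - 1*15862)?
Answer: -613867582/488168919 ≈ -1.2575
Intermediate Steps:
-3916/((-147)²) + 24314/(-6729 - 1*15862) = -3916/21609 + 24314/(-6729 - 15862) = -3916*1/21609 + 24314/(-22591) = -3916/21609 + 24314*(-1/22591) = -3916/21609 - 24314/22591 = -613867582/488168919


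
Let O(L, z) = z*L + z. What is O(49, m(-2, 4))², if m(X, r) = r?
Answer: 40000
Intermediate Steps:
O(L, z) = z + L*z (O(L, z) = L*z + z = z + L*z)
O(49, m(-2, 4))² = (4*(1 + 49))² = (4*50)² = 200² = 40000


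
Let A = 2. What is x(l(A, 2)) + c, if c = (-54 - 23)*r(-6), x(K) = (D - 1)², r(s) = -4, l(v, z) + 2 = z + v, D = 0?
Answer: 309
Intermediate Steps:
l(v, z) = -2 + v + z (l(v, z) = -2 + (z + v) = -2 + (v + z) = -2 + v + z)
x(K) = 1 (x(K) = (0 - 1)² = (-1)² = 1)
c = 308 (c = (-54 - 23)*(-4) = -77*(-4) = 308)
x(l(A, 2)) + c = 1 + 308 = 309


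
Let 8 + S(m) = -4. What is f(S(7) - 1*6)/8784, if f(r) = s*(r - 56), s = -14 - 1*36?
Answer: 925/2196 ≈ 0.42122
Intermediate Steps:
S(m) = -12 (S(m) = -8 - 4 = -12)
s = -50 (s = -14 - 36 = -50)
f(r) = 2800 - 50*r (f(r) = -50*(r - 56) = -50*(-56 + r) = 2800 - 50*r)
f(S(7) - 1*6)/8784 = (2800 - 50*(-12 - 1*6))/8784 = (2800 - 50*(-12 - 6))*(1/8784) = (2800 - 50*(-18))*(1/8784) = (2800 + 900)*(1/8784) = 3700*(1/8784) = 925/2196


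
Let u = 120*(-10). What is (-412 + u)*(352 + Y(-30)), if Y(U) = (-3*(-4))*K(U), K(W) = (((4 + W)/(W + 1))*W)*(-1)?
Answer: -31543616/29 ≈ -1.0877e+6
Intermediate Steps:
K(W) = -W*(4 + W)/(1 + W) (K(W) = (((4 + W)/(1 + W))*W)*(-1) = (W*(4 + W)/(1 + W))*(-1) = -W*(4 + W)/(1 + W))
Y(U) = -12*U*(4 + U)/(1 + U) (Y(U) = (-3*(-4))*(-U*(4 + U)/(1 + U)) = 12*(-U*(4 + U)/(1 + U)) = -12*U*(4 + U)/(1 + U))
u = -1200
(-412 + u)*(352 + Y(-30)) = (-412 - 1200)*(352 - 12*(-30)*(4 - 30)/(1 - 30)) = -1612*(352 - 12*(-30)*(-26)/(-29)) = -1612*(352 - 12*(-30)*(-1/29)*(-26)) = -1612*(352 + 9360/29) = -1612*19568/29 = -31543616/29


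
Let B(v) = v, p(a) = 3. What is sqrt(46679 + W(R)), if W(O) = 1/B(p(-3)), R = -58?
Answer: sqrt(420114)/3 ≈ 216.05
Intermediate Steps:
W(O) = 1/3
sqrt(46679 + W(R)) = sqrt(46679 + 1/3) = sqrt(140038/3) = sqrt(420114)/3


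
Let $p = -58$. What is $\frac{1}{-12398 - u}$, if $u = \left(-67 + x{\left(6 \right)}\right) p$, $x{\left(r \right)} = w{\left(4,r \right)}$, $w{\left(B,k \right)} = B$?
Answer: $- \frac{1}{16052} \approx -6.2298 \cdot 10^{-5}$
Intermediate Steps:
$x{\left(r \right)} = 4$
$u = 3654$ ($u = \left(-67 + 4\right) \left(-58\right) = \left(-63\right) \left(-58\right) = 3654$)
$\frac{1}{-12398 - u} = \frac{1}{-12398 - 3654} = \frac{1}{-16052} = - \frac{1}{16052}$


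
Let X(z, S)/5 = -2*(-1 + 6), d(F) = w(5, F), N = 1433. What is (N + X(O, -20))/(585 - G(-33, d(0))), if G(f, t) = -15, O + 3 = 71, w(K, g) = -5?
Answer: 461/200 ≈ 2.3050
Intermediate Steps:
O = 68 (O = -3 + 71 = 68)
d(F) = -5
X(z, S) = -50 (X(z, S) = 5*(-2*(-1 + 6)) = 5*(-2*5) = 5*(-10) = -50)
(N + X(O, -20))/(585 - G(-33, d(0))) = (1433 - 50)/(585 - 1*(-15)) = 1383/(585 + 15) = 1383/600 = 1383*(1/600) = 461/200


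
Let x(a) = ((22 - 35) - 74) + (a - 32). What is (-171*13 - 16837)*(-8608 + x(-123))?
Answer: 168681000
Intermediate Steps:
x(a) = -119 + a (x(a) = (-13 - 74) + (-32 + a) = -87 + (-32 + a) = -119 + a)
(-171*13 - 16837)*(-8608 + x(-123)) = (-171*13 - 16837)*(-8608 + (-119 - 123)) = (-2223 - 16837)*(-8608 - 242) = -19060*(-8850) = 168681000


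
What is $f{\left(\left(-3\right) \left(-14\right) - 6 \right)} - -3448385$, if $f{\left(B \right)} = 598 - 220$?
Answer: $3448763$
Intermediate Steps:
$f{\left(B \right)} = 378$
$f{\left(\left(-3\right) \left(-14\right) - 6 \right)} - -3448385 = 378 - -3448385 = 378 + 3448385 = 3448763$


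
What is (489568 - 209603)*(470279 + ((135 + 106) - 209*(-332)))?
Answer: 151155343220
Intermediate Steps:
(489568 - 209603)*(470279 + ((135 + 106) - 209*(-332))) = 279965*(470279 + (241 + 69388)) = 279965*(470279 + 69629) = 279965*539908 = 151155343220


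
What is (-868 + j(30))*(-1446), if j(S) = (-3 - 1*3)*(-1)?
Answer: 1246452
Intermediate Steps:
j(S) = 6 (j(S) = (-3 - 3)*(-1) = -6*(-1) = 6)
(-868 + j(30))*(-1446) = (-868 + 6)*(-1446) = -862*(-1446) = 1246452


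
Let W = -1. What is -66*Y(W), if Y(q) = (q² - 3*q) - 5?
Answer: 66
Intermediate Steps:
Y(q) = -5 + q² - 3*q
-66*Y(W) = -66*(-5 + (-1)² - 3*(-1)) = -66*(-5 + 1 + 3) = -66*(-1) = 66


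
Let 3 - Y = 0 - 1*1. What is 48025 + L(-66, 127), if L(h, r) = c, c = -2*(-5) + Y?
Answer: 48039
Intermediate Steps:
Y = 4 (Y = 3 - (0 - 1*1) = 3 - (0 - 1) = 3 - 1*(-1) = 3 + 1 = 4)
c = 14 (c = -2*(-5) + 4 = 10 + 4 = 14)
L(h, r) = 14
48025 + L(-66, 127) = 48025 + 14 = 48039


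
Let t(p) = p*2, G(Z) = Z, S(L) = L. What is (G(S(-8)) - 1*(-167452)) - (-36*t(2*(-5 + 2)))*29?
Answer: 154916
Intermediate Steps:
t(p) = 2*p
(G(S(-8)) - 1*(-167452)) - (-36*t(2*(-5 + 2)))*29 = (-8 - 1*(-167452)) - (-72*2*(-5 + 2))*29 = (-8 + 167452) - (-72*2*(-3))*29 = 167444 - (-72*(-6))*29 = 167444 - (-36*(-12))*29 = 167444 - 432*29 = 167444 - 1*12528 = 167444 - 12528 = 154916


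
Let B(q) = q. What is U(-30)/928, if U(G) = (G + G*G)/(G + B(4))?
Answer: -15/416 ≈ -0.036058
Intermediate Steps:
U(G) = (G + G**2)/(4 + G) (U(G) = (G + G*G)/(G + 4) = (G + G**2)/(4 + G))
U(-30)/928 = -30*(1 - 30)/(4 - 30)/928 = -30*(-29)/(-26)*(1/928) = -30*(-1/26)*(-29)*(1/928) = -435/13*1/928 = -15/416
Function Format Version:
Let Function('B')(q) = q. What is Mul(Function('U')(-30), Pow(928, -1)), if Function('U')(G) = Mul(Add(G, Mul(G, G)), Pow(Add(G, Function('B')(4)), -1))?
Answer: Rational(-15, 416) ≈ -0.036058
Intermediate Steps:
Function('U')(G) = Mul(Pow(Add(4, G), -1), Add(G, Pow(G, 2))) (Function('U')(G) = Mul(Add(G, Mul(G, G)), Pow(Add(G, 4), -1)) = Mul(Add(G, Pow(G, 2)), Pow(Add(4, G), -1)) = Mul(Pow(Add(4, G), -1), Add(G, Pow(G, 2))))
Mul(Function('U')(-30), Pow(928, -1)) = Mul(Mul(-30, Pow(Add(4, -30), -1), Add(1, -30)), Pow(928, -1)) = Mul(Mul(-30, Pow(-26, -1), -29), Rational(1, 928)) = Mul(Mul(-30, Rational(-1, 26), -29), Rational(1, 928)) = Mul(Rational(-435, 13), Rational(1, 928)) = Rational(-15, 416)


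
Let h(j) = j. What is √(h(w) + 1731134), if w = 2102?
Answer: 2*√433309 ≈ 1316.5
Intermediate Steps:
√(h(w) + 1731134) = √(2102 + 1731134) = √1733236 = 2*√433309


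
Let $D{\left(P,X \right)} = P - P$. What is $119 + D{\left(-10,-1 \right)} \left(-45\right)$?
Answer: $119$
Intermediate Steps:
$D{\left(P,X \right)} = 0$
$119 + D{\left(-10,-1 \right)} \left(-45\right) = 119 + 0 \left(-45\right) = 119 + 0 = 119$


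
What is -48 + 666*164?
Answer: 109176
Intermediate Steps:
-48 + 666*164 = -48 + 109224 = 109176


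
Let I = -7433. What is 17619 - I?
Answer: 25052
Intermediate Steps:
17619 - I = 17619 - 1*(-7433) = 17619 + 7433 = 25052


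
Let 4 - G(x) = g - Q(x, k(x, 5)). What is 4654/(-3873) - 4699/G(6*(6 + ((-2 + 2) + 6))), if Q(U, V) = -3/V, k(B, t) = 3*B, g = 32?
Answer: 1300957226/7811841 ≈ 166.54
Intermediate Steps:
G(x) = -28 - 1/x (G(x) = 4 - (32 - (-3)/(3*x)) = 4 - (32 - (-3)*1/(3*x)) = 4 - (32 - (-1)/x) = 4 - (32 + 1/x) = 4 + (-32 - 1/x) = -28 - 1/x)
4654/(-3873) - 4699/G(6*(6 + ((-2 + 2) + 6))) = 4654/(-3873) - 4699/(-28 - 1/(6*(6 + ((-2 + 2) + 6)))) = 4654*(-1/3873) - 4699/(-28 - 1/(6*(6 + (0 + 6)))) = -4654/3873 - 4699/(-28 - 1/(6*(6 + 6))) = -4654/3873 - 4699/(-28 - 1/(6*12)) = -4654/3873 - 4699/(-28 - 1/72) = -4654/3873 - 4699/(-2017/72) = -4654/3873 - 4699*(-72/2017) = -4654/3873 + 338328/2017 = 1300957226/7811841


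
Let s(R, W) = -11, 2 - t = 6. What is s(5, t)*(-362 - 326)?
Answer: 7568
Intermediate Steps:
t = -4 (t = 2 - 1*6 = 2 - 6 = -4)
s(5, t)*(-362 - 326) = -11*(-362 - 326) = -11*(-688) = 7568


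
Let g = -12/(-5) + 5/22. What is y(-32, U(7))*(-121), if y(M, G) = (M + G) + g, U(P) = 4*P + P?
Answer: -6809/10 ≈ -680.90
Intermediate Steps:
g = 289/110 (g = -12*(-⅕) + 5*(1/22) = 12/5 + 5/22 = 289/110 ≈ 2.6273)
U(P) = 5*P
y(M, G) = 289/110 + G + M (y(M, G) = (M + G) + 289/110 = (G + M) + 289/110 = 289/110 + G + M)
y(-32, U(7))*(-121) = (289/110 + 5*7 - 32)*(-121) = (289/110 + 35 - 32)*(-121) = (619/110)*(-121) = -6809/10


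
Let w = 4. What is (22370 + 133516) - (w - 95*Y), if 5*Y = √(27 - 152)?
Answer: 155882 + 95*I*√5 ≈ 1.5588e+5 + 212.43*I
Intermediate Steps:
Y = I*√5 (Y = √(27 - 152)/5 = √(-125)/5 = (5*I*√5)/5 = I*√5 ≈ 2.2361*I)
(22370 + 133516) - (w - 95*Y) = (22370 + 133516) - (4 - 95*I*√5) = 155886 - (4 - 95*I*√5) = 155886 + (-4 + 95*I*√5) = 155882 + 95*I*√5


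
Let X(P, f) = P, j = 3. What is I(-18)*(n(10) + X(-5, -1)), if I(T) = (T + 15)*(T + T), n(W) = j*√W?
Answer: -540 + 324*√10 ≈ 484.58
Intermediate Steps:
n(W) = 3*√W
I(T) = 2*T*(15 + T) (I(T) = (15 + T)*(2*T) = 2*T*(15 + T))
I(-18)*(n(10) + X(-5, -1)) = (2*(-18)*(15 - 18))*(3*√10 - 5) = (2*(-18)*(-3))*(-5 + 3*√10) = 108*(-5 + 3*√10) = -540 + 324*√10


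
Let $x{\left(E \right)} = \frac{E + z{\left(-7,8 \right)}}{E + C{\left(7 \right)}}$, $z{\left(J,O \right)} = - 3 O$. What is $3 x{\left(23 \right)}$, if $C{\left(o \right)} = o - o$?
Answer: $- \frac{3}{23} \approx -0.13043$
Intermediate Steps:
$C{\left(o \right)} = 0$
$x{\left(E \right)} = \frac{-24 + E}{E}$ ($x{\left(E \right)} = \frac{E - 24}{E + 0} = \frac{E - 24}{E} = \frac{-24 + E}{E}$)
$3 x{\left(23 \right)} = 3 \frac{-24 + 23}{23} = 3 \cdot \frac{1}{23} \left(-1\right) = 3 \left(- \frac{1}{23}\right) = - \frac{3}{23}$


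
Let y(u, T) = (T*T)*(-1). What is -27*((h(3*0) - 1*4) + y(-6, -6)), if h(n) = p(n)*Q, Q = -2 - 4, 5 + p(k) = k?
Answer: 270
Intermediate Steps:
y(u, T) = -T**2 (y(u, T) = T**2*(-1) = -T**2)
p(k) = -5 + k
Q = -6
h(n) = 30 - 6*n (h(n) = (-5 + n)*(-6) = 30 - 6*n)
-27*((h(3*0) - 1*4) + y(-6, -6)) = -27*(((30 - 18*0) - 1*4) - 1*(-6)**2) = -27*(((30 - 6*0) - 4) - 1*36) = -27*(((30 + 0) - 4) - 36) = -27*((30 - 4) - 36) = -27*(26 - 36) = -27*(-10) = 270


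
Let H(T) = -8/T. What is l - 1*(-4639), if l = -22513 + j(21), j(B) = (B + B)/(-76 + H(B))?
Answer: -14335389/802 ≈ -17875.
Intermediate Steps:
j(B) = 2*B/(-76 - 8/B) (j(B) = (B + B)/(-76 - 8/B) = (2*B)/(-76 - 8/B) = 2*B/(-76 - 8/B))
l = -18055867/802 (l = -22513 - 1*21**2/(4 + 38*21) = -22513 - 1*441/(4 + 798) = -22513 - 1*441/802 = -22513 - 1*441*1/802 = -22513 - 441/802 = -18055867/802 ≈ -22514.)
l - 1*(-4639) = -18055867/802 - 1*(-4639) = -18055867/802 + 4639 = -14335389/802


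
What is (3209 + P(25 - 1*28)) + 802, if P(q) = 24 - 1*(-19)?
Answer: 4054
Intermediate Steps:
P(q) = 43 (P(q) = 24 + 19 = 43)
(3209 + P(25 - 1*28)) + 802 = (3209 + 43) + 802 = 3252 + 802 = 4054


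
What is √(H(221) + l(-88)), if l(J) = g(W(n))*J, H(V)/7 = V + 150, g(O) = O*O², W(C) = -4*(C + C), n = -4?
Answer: I*√2880987 ≈ 1697.3*I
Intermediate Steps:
W(C) = -8*C
g(O) = O³
H(V) = 1050 + 7*V (H(V) = 7*(V + 150) = 7*(150 + V) = 1050 + 7*V)
l(J) = 32768*J (l(J) = (-8*(-4))³*J = 32³*J = 32768*J)
√(H(221) + l(-88)) = √((1050 + 7*221) + 32768*(-88)) = √((1050 + 1547) - 2883584) = √(2597 - 2883584) = √(-2880987) = I*√2880987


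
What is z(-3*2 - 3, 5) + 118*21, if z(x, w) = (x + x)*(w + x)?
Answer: 2550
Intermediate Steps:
z(x, w) = 2*x*(w + x) (z(x, w) = (2*x)*(w + x) = 2*x*(w + x))
z(-3*2 - 3, 5) + 118*21 = 2*(-3*2 - 3)*(5 + (-3*2 - 3)) + 118*21 = 2*(-6 - 3)*(5 + (-6 - 3)) + 2478 = 2*(-9)*(5 - 9) + 2478 = 2*(-9)*(-4) + 2478 = 72 + 2478 = 2550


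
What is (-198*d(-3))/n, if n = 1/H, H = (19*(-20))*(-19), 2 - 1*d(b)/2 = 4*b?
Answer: -40027680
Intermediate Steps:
d(b) = 4 - 8*b
H = 7220 (H = -380*(-19) = 7220)
n = 1/7220 ≈ 0.00013850
(-198*d(-3))/n = (-198*(4 - 8*(-3)))/(1/7220) = -198*(4 + 24)*7220 = -198*28*7220 = -5544*7220 = -40027680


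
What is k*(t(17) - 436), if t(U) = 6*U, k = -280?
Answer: 93520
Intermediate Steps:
k*(t(17) - 436) = -280*(6*17 - 436) = -280*(102 - 436) = -280*(-334) = 93520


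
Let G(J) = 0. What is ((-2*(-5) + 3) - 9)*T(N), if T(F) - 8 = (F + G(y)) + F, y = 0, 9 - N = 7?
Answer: 48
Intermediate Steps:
N = 2 (N = 9 - 1*7 = 9 - 7 = 2)
T(F) = 8 + 2*F (T(F) = 8 + ((F + 0) + F) = 8 + (F + F) = 8 + 2*F)
((-2*(-5) + 3) - 9)*T(N) = ((-2*(-5) + 3) - 9)*(8 + 2*2) = ((10 + 3) - 9)*(8 + 4) = (13 - 9)*12 = 4*12 = 48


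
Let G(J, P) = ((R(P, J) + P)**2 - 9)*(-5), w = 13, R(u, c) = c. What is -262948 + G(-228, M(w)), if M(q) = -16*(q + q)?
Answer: -2336583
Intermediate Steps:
M(q) = -32*q
G(J, P) = 45 - 5*(J + P)**2 (G(J, P) = ((J + P)**2 - 9)*(-5) = (-9 + (J + P)**2)*(-5) = 45 - 5*(J + P)**2)
-262948 + G(-228, M(w)) = -262948 + (45 - 5*(-228 - 32*13)**2) = -262948 + (45 - 5*(-228 - 416)**2) = -262948 + (45 - 5*(-644)**2) = -262948 + (45 - 5*414736) = -262948 + (45 - 2073680) = -262948 - 2073635 = -2336583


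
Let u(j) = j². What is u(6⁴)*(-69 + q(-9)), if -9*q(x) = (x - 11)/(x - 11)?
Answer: -116080128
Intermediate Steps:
q(x) = -⅑ (q(x) = -(x - 11)/(9*(x - 11)) = -(-11 + x)/(9*(-11 + x)) = -⅑*1 = -⅑)
u(6⁴)*(-69 + q(-9)) = (6⁴)²*(-69 - ⅑) = 1296²*(-622/9) = 1679616*(-622/9) = -116080128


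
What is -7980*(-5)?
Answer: 39900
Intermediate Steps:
-7980*(-5) = -84*(-475) = 39900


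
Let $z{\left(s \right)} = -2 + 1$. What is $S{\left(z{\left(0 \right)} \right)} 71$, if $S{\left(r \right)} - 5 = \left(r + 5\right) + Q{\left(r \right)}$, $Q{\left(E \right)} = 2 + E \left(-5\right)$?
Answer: $1136$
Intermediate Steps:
$Q{\left(E \right)} = 2 - 5 E$
$z{\left(s \right)} = -1$
$S{\left(r \right)} = 12 - 4 r$ ($S{\left(r \right)} = 5 + \left(\left(r + 5\right) - \left(-2 + 5 r\right)\right) = 5 + \left(\left(5 + r\right) - \left(-2 + 5 r\right)\right) = 5 - \left(-7 + 4 r\right) = 12 - 4 r$)
$S{\left(z{\left(0 \right)} \right)} 71 = \left(12 - -4\right) 71 = \left(12 + 4\right) 71 = 16 \cdot 71 = 1136$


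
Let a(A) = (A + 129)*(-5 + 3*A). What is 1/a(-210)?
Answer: 1/51435 ≈ 1.9442e-5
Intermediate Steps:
a(A) = (-5 + 3*A)*(129 + A) (a(A) = (129 + A)*(-5 + 3*A) = (-5 + 3*A)*(129 + A))
1/a(-210) = 1/(-645 + 3*(-210)² + 382*(-210)) = 1/(-645 + 3*44100 - 80220) = 1/(-645 + 132300 - 80220) = 1/51435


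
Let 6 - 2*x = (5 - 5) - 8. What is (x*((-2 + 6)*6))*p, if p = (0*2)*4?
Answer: 0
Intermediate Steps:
x = 7 (x = 3 - ((5 - 5) - 8)/2 = 3 - (0 - 8)/2 = 3 - ½*(-8) = 3 + 4 = 7)
p = 0 (p = 0*4 = 0)
(x*((-2 + 6)*6))*p = (7*((-2 + 6)*6))*0 = (7*(4*6))*0 = (7*24)*0 = 168*0 = 0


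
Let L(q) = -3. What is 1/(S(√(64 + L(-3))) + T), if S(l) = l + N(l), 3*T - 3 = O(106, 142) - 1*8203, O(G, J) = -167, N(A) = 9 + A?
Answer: -695/1932039 - √61/3864078 ≈ -0.00036174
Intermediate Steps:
T = -2789 (T = 1 + (-167 - 1*8203)/3 = 1 + (-167 - 8203)/3 = 1 + (⅓)*(-8370) = 1 - 2790 = -2789)
S(l) = 9 + 2*l (S(l) = l + (9 + l) = 9 + 2*l)
1/(S(√(64 + L(-3))) + T) = 1/((9 + 2*√(64 - 3)) - 2789) = 1/((9 + 2*√61) - 2789) = 1/(-2780 + 2*√61)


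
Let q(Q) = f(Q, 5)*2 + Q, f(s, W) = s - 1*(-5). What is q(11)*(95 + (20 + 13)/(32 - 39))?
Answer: 27176/7 ≈ 3882.3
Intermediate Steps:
f(s, W) = 5 + s (f(s, W) = s + 5 = 5 + s)
q(Q) = 10 + 3*Q (q(Q) = (5 + Q)*2 + Q = (10 + 2*Q) + Q = 10 + 3*Q)
q(11)*(95 + (20 + 13)/(32 - 39)) = (10 + 3*11)*(95 + (20 + 13)/(32 - 39)) = (10 + 33)*(95 + 33/(-7)) = 43*(95 + 33*(-⅐)) = 43*(95 - 33/7) = 43*(632/7) = 27176/7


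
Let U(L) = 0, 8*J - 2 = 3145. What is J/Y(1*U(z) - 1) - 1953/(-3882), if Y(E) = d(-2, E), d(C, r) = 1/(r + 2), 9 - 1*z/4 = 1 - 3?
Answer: 2038713/5176 ≈ 393.88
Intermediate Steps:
J = 3147/8 (J = 1/4 + (1/8)*3145 = 1/4 + 3145/8 = 3147/8 ≈ 393.38)
z = 44 (z = 36 - 4*(1 - 3) = 36 - 4*(-2) = 36 + 8 = 44)
d(C, r) = 1/(2 + r)
Y(E) = 1/(2 + E)
J/Y(1*U(z) - 1) - 1953/(-3882) = 3147/(8*(1/(2 + (1*0 - 1)))) - 1953/(-3882) = 3147/(8*(1/(2 + (0 - 1)))) - 1953*(-1/3882) = 3147/(8*(1/(2 - 1))) + 651/1294 = 3147/(8*(1/1)) + 651/1294 = (3147/8)/1 + 651/1294 = (3147/8)*1 + 651/1294 = 3147/8 + 651/1294 = 2038713/5176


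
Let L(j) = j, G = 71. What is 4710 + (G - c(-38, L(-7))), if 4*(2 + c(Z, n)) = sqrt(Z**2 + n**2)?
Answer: 4783 - sqrt(1493)/4 ≈ 4773.3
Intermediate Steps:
c(Z, n) = -2 + sqrt(Z**2 + n**2)/4
4710 + (G - c(-38, L(-7))) = 4710 + (71 - (-2 + sqrt((-38)**2 + (-7)**2)/4)) = 4710 + (71 - (-2 + sqrt(1444 + 49)/4)) = 4710 + (71 - (-2 + sqrt(1493)/4)) = 4710 + (71 + (2 - sqrt(1493)/4)) = 4710 + (73 - sqrt(1493)/4) = 4783 - sqrt(1493)/4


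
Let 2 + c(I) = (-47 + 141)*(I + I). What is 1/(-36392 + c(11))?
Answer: -1/34326 ≈ -2.9132e-5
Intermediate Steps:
c(I) = -2 + 188*I (c(I) = -2 + (-47 + 141)*(I + I) = -2 + 94*(2*I) = -2 + 188*I)
1/(-36392 + c(11)) = 1/(-36392 + (-2 + 188*11)) = 1/(-36392 + (-2 + 2068)) = 1/(-36392 + 2066) = 1/(-34326) = -1/34326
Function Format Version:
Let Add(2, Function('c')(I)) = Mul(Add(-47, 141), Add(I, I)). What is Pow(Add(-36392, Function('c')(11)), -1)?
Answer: Rational(-1, 34326) ≈ -2.9132e-5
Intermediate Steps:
Function('c')(I) = Add(-2, Mul(188, I)) (Function('c')(I) = Add(-2, Mul(Add(-47, 141), Add(I, I))) = Add(-2, Mul(94, Mul(2, I))) = Add(-2, Mul(188, I)))
Pow(Add(-36392, Function('c')(11)), -1) = Pow(Add(-36392, Add(-2, Mul(188, 11))), -1) = Pow(Add(-36392, Add(-2, 2068)), -1) = Pow(Add(-36392, 2066), -1) = Pow(-34326, -1) = Rational(-1, 34326)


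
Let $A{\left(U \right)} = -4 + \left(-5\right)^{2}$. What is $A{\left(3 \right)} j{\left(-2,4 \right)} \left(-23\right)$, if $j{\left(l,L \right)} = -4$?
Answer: $1932$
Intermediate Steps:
$A{\left(U \right)} = 21$ ($A{\left(U \right)} = -4 + 25 = 21$)
$A{\left(3 \right)} j{\left(-2,4 \right)} \left(-23\right) = 21 \left(-4\right) \left(-23\right) = \left(-84\right) \left(-23\right) = 1932$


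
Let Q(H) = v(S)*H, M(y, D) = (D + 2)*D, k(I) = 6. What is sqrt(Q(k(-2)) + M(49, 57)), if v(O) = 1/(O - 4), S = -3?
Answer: 3*sqrt(18305)/7 ≈ 57.984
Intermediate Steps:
v(O) = 1/(-4 + O)
M(y, D) = D*(2 + D) (M(y, D) = (2 + D)*D = D*(2 + D))
Q(H) = -H/7 (Q(H) = H/(-4 - 3) = H/(-7) = -H/7)
sqrt(Q(k(-2)) + M(49, 57)) = sqrt(-1/7*6 + 57*(2 + 57)) = sqrt(-6/7 + 57*59) = sqrt(-6/7 + 3363) = sqrt(23535/7) = 3*sqrt(18305)/7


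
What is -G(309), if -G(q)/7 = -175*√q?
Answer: -1225*√309 ≈ -21534.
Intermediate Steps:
G(q) = 1225*√q (G(q) = -(-1225)*√q = 1225*√q)
-G(309) = -1225*√309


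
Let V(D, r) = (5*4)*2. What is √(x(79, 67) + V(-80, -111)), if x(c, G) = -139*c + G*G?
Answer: 2*I*√1613 ≈ 80.324*I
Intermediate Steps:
V(D, r) = 40 (V(D, r) = 20*2 = 40)
x(c, G) = G² - 139*c (x(c, G) = -139*c + G² = G² - 139*c)
√(x(79, 67) + V(-80, -111)) = √((67² - 139*79) + 40) = √((4489 - 10981) + 40) = √(-6492 + 40) = √(-6452) = 2*I*√1613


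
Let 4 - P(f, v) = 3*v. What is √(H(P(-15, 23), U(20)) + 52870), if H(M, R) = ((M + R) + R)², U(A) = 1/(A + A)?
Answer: √22835401/20 ≈ 238.93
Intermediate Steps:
P(f, v) = 4 - 3*v
U(A) = 1/(2*A)
H(M, R) = (M + 2*R)²
√(H(P(-15, 23), U(20)) + 52870) = √(((4 - 3*23) + 2*((½)/20))² + 52870) = √(((4 - 69) + 2*((½)*(1/20)))² + 52870) = √((-65 + 2*(1/40))² + 52870) = √((-65 + 1/20)² + 52870) = √((-1299/20)² + 52870) = √(1687401/400 + 52870) = √(22835401/400) = √22835401/20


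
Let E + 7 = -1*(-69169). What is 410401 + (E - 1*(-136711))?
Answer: 616274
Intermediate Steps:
E = 69162 (E = -7 - 1*(-69169) = -7 + 69169 = 69162)
410401 + (E - 1*(-136711)) = 410401 + (69162 - 1*(-136711)) = 410401 + (69162 + 136711) = 410401 + 205873 = 616274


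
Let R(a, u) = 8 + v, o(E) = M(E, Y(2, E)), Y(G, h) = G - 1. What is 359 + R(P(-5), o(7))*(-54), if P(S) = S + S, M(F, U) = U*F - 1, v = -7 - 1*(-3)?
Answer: 143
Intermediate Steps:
v = -4 (v = -7 + 3 = -4)
Y(G, h) = -1 + G
M(F, U) = -1 + F*U (M(F, U) = F*U - 1 = -1 + F*U)
o(E) = -1 + E (o(E) = -1 + E*(-1 + 2) = -1 + E*1 = -1 + E)
P(S) = 2*S
R(a, u) = 4 (R(a, u) = 8 - 4 = 4)
359 + R(P(-5), o(7))*(-54) = 359 + 4*(-54) = 359 - 216 = 143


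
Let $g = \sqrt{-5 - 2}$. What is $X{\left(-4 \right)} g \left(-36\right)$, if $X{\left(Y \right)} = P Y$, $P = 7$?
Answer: $1008 i \sqrt{7} \approx 2666.9 i$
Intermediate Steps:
$g = i \sqrt{7}$ ($g = \sqrt{-7} = i \sqrt{7} \approx 2.6458 i$)
$X{\left(Y \right)} = 7 Y$
$X{\left(-4 \right)} g \left(-36\right) = 7 \left(-4\right) i \sqrt{7} \left(-36\right) = - 28 i \sqrt{7} \left(-36\right) = 1008 i \sqrt{7}$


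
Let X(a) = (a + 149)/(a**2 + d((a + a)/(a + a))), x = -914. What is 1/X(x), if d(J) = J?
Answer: -49141/45 ≈ -1092.0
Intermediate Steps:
X(a) = (149 + a)/(1 + a**2) (X(a) = (a + 149)/(a**2 + (a + a)/(a + a)) = (149 + a)/(a**2 + (2*a)/((2*a))) = (149 + a)/(a**2 + (2*a)*(1/(2*a))) = (149 + a)/(a**2 + 1) = (149 + a)/(1 + a**2))
1/X(x) = 1/((149 - 914)/(1 + (-914)**2)) = 1/(-765/(1 + 835396)) = 1/(-765/835397) = 1/((1/835397)*(-765)) = 1/(-45/49141) = -49141/45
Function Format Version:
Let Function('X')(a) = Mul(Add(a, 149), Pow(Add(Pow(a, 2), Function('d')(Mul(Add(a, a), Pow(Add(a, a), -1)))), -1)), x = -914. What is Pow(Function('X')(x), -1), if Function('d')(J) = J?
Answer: Rational(-49141, 45) ≈ -1092.0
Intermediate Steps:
Function('X')(a) = Mul(Pow(Add(1, Pow(a, 2)), -1), Add(149, a)) (Function('X')(a) = Mul(Add(a, 149), Pow(Add(Pow(a, 2), Mul(Add(a, a), Pow(Add(a, a), -1))), -1)) = Mul(Add(149, a), Pow(Add(Pow(a, 2), Mul(Mul(2, a), Pow(Mul(2, a), -1))), -1)) = Mul(Add(149, a), Pow(Add(Pow(a, 2), Mul(Mul(2, a), Mul(Rational(1, 2), Pow(a, -1)))), -1)) = Mul(Add(149, a), Pow(Add(Pow(a, 2), 1), -1)) = Mul(Add(149, a), Pow(Add(1, Pow(a, 2)), -1)) = Mul(Pow(Add(1, Pow(a, 2)), -1), Add(149, a)))
Pow(Function('X')(x), -1) = Pow(Mul(Pow(Add(1, Pow(-914, 2)), -1), Add(149, -914)), -1) = Pow(Mul(Pow(Add(1, 835396), -1), -765), -1) = Pow(Mul(Pow(835397, -1), -765), -1) = Pow(Mul(Rational(1, 835397), -765), -1) = Pow(Rational(-45, 49141), -1) = Rational(-49141, 45)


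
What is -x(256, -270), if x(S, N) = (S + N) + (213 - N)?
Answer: -469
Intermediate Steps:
x(S, N) = 213 + S (x(S, N) = (N + S) + (213 - N) = 213 + S)
-x(256, -270) = -(213 + 256) = -1*469 = -469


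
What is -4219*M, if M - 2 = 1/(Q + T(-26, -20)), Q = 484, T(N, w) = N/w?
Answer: -40991804/4853 ≈ -8446.7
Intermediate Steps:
M = 9716/4853 (M = 2 + 1/(484 - 26/(-20)) = 2 + 1/(484 - 26*(-1/20)) = 2 + 1/(484 + 13/10) = 2 + 1/(4853/10) = 2 + 10/4853 = 9716/4853 ≈ 2.0021)
-4219*M = -4219*9716/4853 = -40991804/4853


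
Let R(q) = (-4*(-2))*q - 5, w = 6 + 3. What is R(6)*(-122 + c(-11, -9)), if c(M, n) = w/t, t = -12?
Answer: -21113/4 ≈ -5278.3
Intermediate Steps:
w = 9
R(q) = -5 + 8*q (R(q) = 8*q - 5 = -5 + 8*q)
c(M, n) = -3/4 (c(M, n) = 9/(-12) = 9*(-1/12) = -3/4)
R(6)*(-122 + c(-11, -9)) = (-5 + 8*6)*(-122 - 3/4) = (-5 + 48)*(-491/4) = 43*(-491/4) = -21113/4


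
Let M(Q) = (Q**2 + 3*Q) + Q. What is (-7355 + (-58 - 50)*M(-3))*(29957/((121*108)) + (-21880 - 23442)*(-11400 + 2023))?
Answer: -39048037214056219/13068 ≈ -2.9881e+12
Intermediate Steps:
M(Q) = Q**2 + 4*Q
(-7355 + (-58 - 50)*M(-3))*(29957/((121*108)) + (-21880 - 23442)*(-11400 + 2023)) = (-7355 + (-58 - 50)*(-3*(4 - 3)))*(29957/((121*108)) + (-21880 - 23442)*(-11400 + 2023)) = (-7355 - (-324))*(29957/13068 - 45322*(-9377)) = (-7355 - 108*(-3))*(29957*(1/13068) + 424984394) = (-7355 + 324)*(29957/13068 + 424984394) = -7031*5553696090749/13068 = -39048037214056219/13068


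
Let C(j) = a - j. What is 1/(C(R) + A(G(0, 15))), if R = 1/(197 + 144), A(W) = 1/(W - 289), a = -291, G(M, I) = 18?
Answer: -92411/26892213 ≈ -0.0034363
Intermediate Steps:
A(W) = 1/(-289 + W)
R = 1/341 ≈ 0.0029326
C(j) = -291 - j
1/(C(R) + A(G(0, 15))) = 1/((-291 - 1*1/341) + 1/(-289 + 18)) = 1/((-291 - 1/341) + 1/(-271)) = 1/(-99232/341 - 1/271) = 1/(-26892213/92411) = -92411/26892213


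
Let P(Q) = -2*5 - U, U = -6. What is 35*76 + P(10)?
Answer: 2656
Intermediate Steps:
P(Q) = -4 (P(Q) = -2*5 - 1*(-6) = -10 + 6 = -4)
35*76 + P(10) = 35*76 - 4 = 2660 - 4 = 2656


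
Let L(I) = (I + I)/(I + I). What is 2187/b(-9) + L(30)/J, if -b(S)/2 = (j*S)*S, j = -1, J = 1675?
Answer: 45227/3350 ≈ 13.501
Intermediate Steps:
L(I) = 1 (L(I) = (2*I)/((2*I)) = (2*I)*(1/(2*I)) = 1)
b(S) = 2*S**2 (b(S) = -2*(-S)*S = -(-2)*S**2 = 2*S**2)
2187/b(-9) + L(30)/J = 2187/((2*(-9)**2)) + 1/1675 = 2187/((2*81)) + 1*(1/1675) = 2187/162 + 1/1675 = 2187*(1/162) + 1/1675 = 27/2 + 1/1675 = 45227/3350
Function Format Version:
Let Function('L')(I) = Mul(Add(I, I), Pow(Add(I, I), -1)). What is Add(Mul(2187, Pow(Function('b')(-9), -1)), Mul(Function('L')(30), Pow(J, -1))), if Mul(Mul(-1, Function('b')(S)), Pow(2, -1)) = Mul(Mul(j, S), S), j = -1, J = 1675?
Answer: Rational(45227, 3350) ≈ 13.501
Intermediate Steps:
Function('L')(I) = 1 (Function('L')(I) = Mul(Mul(2, I), Pow(Mul(2, I), -1)) = Mul(Mul(2, I), Mul(Rational(1, 2), Pow(I, -1))) = 1)
Function('b')(S) = Mul(2, Pow(S, 2)) (Function('b')(S) = Mul(-2, Mul(Mul(-1, S), S)) = Mul(-2, Mul(-1, Pow(S, 2))) = Mul(2, Pow(S, 2)))
Add(Mul(2187, Pow(Function('b')(-9), -1)), Mul(Function('L')(30), Pow(J, -1))) = Add(Mul(2187, Pow(Mul(2, Pow(-9, 2)), -1)), Mul(1, Pow(1675, -1))) = Add(Mul(2187, Pow(Mul(2, 81), -1)), Mul(1, Rational(1, 1675))) = Add(Mul(2187, Pow(162, -1)), Rational(1, 1675)) = Add(Mul(2187, Rational(1, 162)), Rational(1, 1675)) = Add(Rational(27, 2), Rational(1, 1675)) = Rational(45227, 3350)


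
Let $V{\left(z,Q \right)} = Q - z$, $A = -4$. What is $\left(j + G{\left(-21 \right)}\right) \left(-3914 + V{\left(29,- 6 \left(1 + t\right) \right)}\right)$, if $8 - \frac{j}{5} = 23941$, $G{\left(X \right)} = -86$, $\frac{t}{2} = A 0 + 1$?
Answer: $474333711$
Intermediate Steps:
$t = 2$ ($t = 2 \left(\left(-4\right) 0 + 1\right) = 2 \left(0 + 1\right) = 2 \cdot 1 = 2$)
$j = -119665$ ($j = 40 - 119705 = -119665$)
$\left(j + G{\left(-21 \right)}\right) \left(-3914 + V{\left(29,- 6 \left(1 + t\right) \right)}\right) = \left(-119665 - 86\right) \left(-3914 - \left(29 + 6 \left(1 + 2\right)\right)\right) = - 119751 \left(-3914 - 47\right) = \left(-119751\right) \left(-3961\right) = 474333711$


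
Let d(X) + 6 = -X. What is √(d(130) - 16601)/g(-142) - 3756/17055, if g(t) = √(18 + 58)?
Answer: -1252/5685 + I*√318003/38 ≈ -0.22023 + 14.84*I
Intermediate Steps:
g(t) = 2*√19 (g(t) = √76 = 2*√19)
d(X) = -6 - X
√(d(130) - 16601)/g(-142) - 3756/17055 = √((-6 - 1*130) - 16601)/((2*√19)) - 3756/17055 = √((-6 - 130) - 16601)*(√19/38) - 3756*1/17055 = √(-136 - 16601)*(√19/38) - 1252/5685 = √(-16737)*(√19/38) - 1252/5685 = (I*√16737)*(√19/38) - 1252/5685 = I*√318003/38 - 1252/5685 = -1252/5685 + I*√318003/38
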